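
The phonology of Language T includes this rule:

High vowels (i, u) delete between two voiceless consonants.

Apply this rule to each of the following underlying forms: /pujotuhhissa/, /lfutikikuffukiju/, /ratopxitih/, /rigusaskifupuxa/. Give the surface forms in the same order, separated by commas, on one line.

/pujotuhhissa/: /u/ is a high vowel flanked by voiceless consonants /t/ and /h/, so it deletes. /i/ is a high vowel flanked by voiceless consonants /h/ and /s/, so it deletes. → [pujothhssa].
/lfutikikuffukiju/: /u/ is a high vowel flanked by voiceless consonants /f/ and /t/, so it deletes. /i/ is a high vowel flanked by voiceless consonants /t/ and /k/, so it deletes. /i/ is a high vowel flanked by voiceless consonants /k/ and /k/, so it deletes. /u/ is a high vowel flanked by voiceless consonants /k/ and /f/, so it deletes. /u/ is a high vowel flanked by voiceless consonants /f/ and /k/, so it deletes. → [lftkkffkiju].
/ratopxitih/: /i/ is a high vowel flanked by voiceless consonants /x/ and /t/, so it deletes. /i/ is a high vowel flanked by voiceless consonants /t/ and /h/, so it deletes. → [ratopxth].
/rigusaskifupuxa/: /i/ is a high vowel flanked by voiceless consonants /k/ and /f/, so it deletes. /u/ is a high vowel flanked by voiceless consonants /f/ and /p/, so it deletes. /u/ is a high vowel flanked by voiceless consonants /p/ and /x/, so it deletes. → [rigusaskfpxa].

pujothhssa, lftkkffkiju, ratopxth, rigusaskfpxa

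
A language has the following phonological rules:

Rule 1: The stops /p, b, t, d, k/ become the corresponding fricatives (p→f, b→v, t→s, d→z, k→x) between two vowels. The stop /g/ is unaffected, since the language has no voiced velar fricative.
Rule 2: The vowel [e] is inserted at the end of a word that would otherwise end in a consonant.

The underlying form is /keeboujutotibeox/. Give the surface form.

keevoujusosiveoxe

Rule 1 (intervocalic spirantization): /b/ is a stop between vowels /e/ and /o/, so it spirantizes to the fricative [v]. /t/ is a stop between vowels /u/ and /o/, so it spirantizes to the fricative [s]. /t/ is a stop between vowels /o/ and /i/, so it spirantizes to the fricative [s]. /b/ is a stop between vowels /i/ and /e/, so it spirantizes to the fricative [v]. /keeboujutotibeox/ → keevoujusosiveox.
Rule 2 (final e-epenthesis): the form ends in the consonant /x/, so [e] is inserted word-finally. /keevoujusosiveox/ → keevoujusosiveoxe.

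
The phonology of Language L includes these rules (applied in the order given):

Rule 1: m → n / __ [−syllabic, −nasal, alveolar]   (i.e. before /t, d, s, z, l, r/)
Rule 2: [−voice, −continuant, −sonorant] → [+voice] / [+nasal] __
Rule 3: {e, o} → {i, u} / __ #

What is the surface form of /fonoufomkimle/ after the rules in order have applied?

fonoufomginli

Rule 1 (nasal place assimilation): /m/ precedes the alveolar consonant /l/, so it assimilates in place to [n]. /fonoufomkimle/ → fonoufomkinle.
Rule 2 (post-nasal voicing): /k/ is a voiceless stop immediately after the nasal /m/, so it voices to [g]. /fonoufomkinle/ → fonoufomginle.
Rule 3 (final vowel raising): /e/ is a mid vowel in word-final position, so it raises to [i]. /fonoufomginle/ → fonoufomginli.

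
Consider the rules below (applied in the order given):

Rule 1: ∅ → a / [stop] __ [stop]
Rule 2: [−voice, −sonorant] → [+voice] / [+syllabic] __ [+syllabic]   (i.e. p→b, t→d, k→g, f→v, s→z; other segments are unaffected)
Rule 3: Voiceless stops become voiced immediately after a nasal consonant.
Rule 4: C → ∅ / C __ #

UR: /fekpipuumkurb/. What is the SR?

fegabibuumgur

Rule 1 (stop-cluster a-epenthesis): /k/ and /p/ form a stop–stop cluster, so [a] is inserted between them. /fekpipuumkurb/ → fekapipuumkurb.
Rule 2 (intervocalic voicing): /k/ is a voiceless obstruent between vowels /e/ and /a/, so it voices to [g]. /p/ is a voiceless obstruent between vowels /a/ and /i/, so it voices to [b]. /p/ is a voiceless obstruent between vowels /i/ and /u/, so it voices to [b]. /fekapipuumkurb/ → fegabibuumkurb.
Rule 3 (post-nasal voicing): /k/ is a voiceless stop immediately after the nasal /m/, so it voices to [g]. /fegabibuumkurb/ → fegabibuumgurb.
Rule 4 (final cluster simplification): /b/ is the second consonant of a word-final cluster /rb/, so it deletes. /fegabibuumgurb/ → fegabibuumgur.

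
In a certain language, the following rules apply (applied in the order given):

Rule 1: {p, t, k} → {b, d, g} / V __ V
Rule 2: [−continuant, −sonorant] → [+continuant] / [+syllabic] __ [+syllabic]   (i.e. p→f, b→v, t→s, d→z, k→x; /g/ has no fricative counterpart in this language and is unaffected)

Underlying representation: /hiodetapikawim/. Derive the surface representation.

Rule 1 (intervocalic voicing): /t/ is a voiceless stop between vowels /e/ and /a/, so it voices to [d]. /p/ is a voiceless stop between vowels /a/ and /i/, so it voices to [b]. /k/ is a voiceless stop between vowels /i/ and /a/, so it voices to [g]. /hiodetapikawim/ → hiodedabigawim.
Rule 2 (intervocalic spirantization): /d/ is a stop between vowels /o/ and /e/, so it spirantizes to the fricative [z]. /d/ is a stop between vowels /e/ and /a/, so it spirantizes to the fricative [z]. /b/ is a stop between vowels /a/ and /i/, so it spirantizes to the fricative [v]. /hiodedabigawim/ → hiozezavigawim.

hiozezavigawim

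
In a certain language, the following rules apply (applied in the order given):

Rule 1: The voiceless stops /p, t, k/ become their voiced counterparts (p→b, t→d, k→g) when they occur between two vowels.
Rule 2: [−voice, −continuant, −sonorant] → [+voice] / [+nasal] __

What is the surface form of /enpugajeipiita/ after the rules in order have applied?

enbugajeibiida

Rule 1 (intervocalic voicing): /p/ is a voiceless stop between vowels /i/ and /i/, so it voices to [b]. /t/ is a voiceless stop between vowels /i/ and /a/, so it voices to [d]. /enpugajeipiita/ → enpugajeibiida.
Rule 2 (post-nasal voicing): /p/ is a voiceless stop immediately after the nasal /n/, so it voices to [b]. /enpugajeibiida/ → enbugajeibiida.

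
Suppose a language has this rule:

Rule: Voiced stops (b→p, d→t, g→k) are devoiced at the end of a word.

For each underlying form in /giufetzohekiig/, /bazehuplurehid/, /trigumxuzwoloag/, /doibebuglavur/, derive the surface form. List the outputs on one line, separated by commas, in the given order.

giufetzohekiik, bazehuplurehit, trigumxuzwoloak, doibebuglavur

/giufetzohekiig/: /g/ is a voiced stop in word-final position, so it devoices to [k]. → [giufetzohekiik].
/bazehuplurehid/: /d/ is a voiced stop in word-final position, so it devoices to [t]. → [bazehuplurehit].
/trigumxuzwoloag/: /g/ is a voiced stop in word-final position, so it devoices to [k]. → [trigumxuzwoloak].
/doibebuglavur/: the rule's environment is not met; surfaces unchanged as [doibebuglavur].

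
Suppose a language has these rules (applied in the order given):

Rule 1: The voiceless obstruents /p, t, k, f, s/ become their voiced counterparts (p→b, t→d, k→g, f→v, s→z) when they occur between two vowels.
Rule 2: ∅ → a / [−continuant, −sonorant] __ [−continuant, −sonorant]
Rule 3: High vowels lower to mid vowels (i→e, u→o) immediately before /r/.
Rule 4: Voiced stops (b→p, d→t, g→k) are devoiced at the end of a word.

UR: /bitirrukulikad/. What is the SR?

Rule 1 (intervocalic voicing): /t/ is a voiceless obstruent between vowels /i/ and /i/, so it voices to [d]. /k/ is a voiceless obstruent between vowels /u/ and /u/, so it voices to [g]. /k/ is a voiceless obstruent between vowels /i/ and /a/, so it voices to [g]. /bitirrukulikad/ → bidirruguligad.
Rule 2 (stop-cluster a-epenthesis): no segment meets the environment; /bidirruguligad/ is unchanged.
Rule 3 (pre-rhotic lowering): /i/ is a high vowel immediately before /r/, so it lowers to [e]. /bidirruguligad/ → biderruguligad.
Rule 4 (final devoicing): /d/ is a voiced stop in word-final position, so it devoices to [t]. /biderruguligad/ → biderruguligat.

biderruguligat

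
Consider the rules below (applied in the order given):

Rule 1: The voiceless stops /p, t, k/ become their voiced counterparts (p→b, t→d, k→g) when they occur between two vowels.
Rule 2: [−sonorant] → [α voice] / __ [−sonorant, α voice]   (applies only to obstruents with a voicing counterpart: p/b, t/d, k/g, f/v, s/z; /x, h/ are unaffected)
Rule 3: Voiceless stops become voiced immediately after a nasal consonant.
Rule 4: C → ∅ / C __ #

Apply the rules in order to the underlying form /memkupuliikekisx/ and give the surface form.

Rule 1 (intervocalic voicing): /p/ is a voiceless stop between vowels /u/ and /u/, so it voices to [b]. /k/ is a voiceless stop between vowels /i/ and /e/, so it voices to [g]. /k/ is a voiceless stop between vowels /e/ and /i/, so it voices to [g]. /memkupuliikekisx/ → memkubuliigegisx.
Rule 2 (regressive voicing assimilation): no segment meets the environment; /memkubuliigegisx/ is unchanged.
Rule 3 (post-nasal voicing): /k/ is a voiceless stop immediately after the nasal /m/, so it voices to [g]. /memkubuliigegisx/ → memgubuliigegisx.
Rule 4 (final cluster simplification): /x/ is the second consonant of a word-final cluster /sx/, so it deletes. /memgubuliigegisx/ → memgubuliigegis.

memgubuliigegis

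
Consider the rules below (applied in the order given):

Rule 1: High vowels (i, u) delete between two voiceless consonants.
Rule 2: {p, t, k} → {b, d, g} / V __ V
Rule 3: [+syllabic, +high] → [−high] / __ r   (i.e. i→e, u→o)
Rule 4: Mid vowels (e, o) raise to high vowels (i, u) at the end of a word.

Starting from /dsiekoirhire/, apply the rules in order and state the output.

dsiegoerheri

Rule 1 (high vowel syncope): no segment meets the environment; /dsiekoirhire/ is unchanged.
Rule 2 (intervocalic voicing): /k/ is a voiceless stop between vowels /e/ and /o/, so it voices to [g]. /dsiekoirhire/ → dsiegoirhire.
Rule 3 (pre-rhotic lowering): /i/ is a high vowel immediately before /r/, so it lowers to [e]. /i/ is a high vowel immediately before /r/, so it lowers to [e]. /dsiegoirhire/ → dsiegoerhere.
Rule 4 (final vowel raising): /e/ is a mid vowel in word-final position, so it raises to [i]. /dsiegoerhere/ → dsiegoerheri.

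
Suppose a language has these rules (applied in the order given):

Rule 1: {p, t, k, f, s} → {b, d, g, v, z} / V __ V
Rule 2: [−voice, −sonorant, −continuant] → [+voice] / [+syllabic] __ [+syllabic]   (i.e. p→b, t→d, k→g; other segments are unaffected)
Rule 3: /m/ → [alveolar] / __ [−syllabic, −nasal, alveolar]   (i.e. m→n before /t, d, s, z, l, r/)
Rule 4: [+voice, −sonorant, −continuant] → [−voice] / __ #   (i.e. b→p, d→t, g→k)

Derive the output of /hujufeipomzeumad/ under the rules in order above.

Rule 1 (intervocalic voicing): /f/ is a voiceless obstruent between vowels /u/ and /e/, so it voices to [v]. /p/ is a voiceless obstruent between vowels /i/ and /o/, so it voices to [b]. /hujufeipomzeumad/ → hujuveibomzeumad.
Rule 2 (intervocalic voicing): no segment meets the environment; /hujuveibomzeumad/ is unchanged.
Rule 3 (nasal place assimilation): /m/ precedes the alveolar consonant /z/, so it assimilates in place to [n]. /hujuveibomzeumad/ → hujuveibonzeumad.
Rule 4 (final devoicing): /d/ is a voiced stop in word-final position, so it devoices to [t]. /hujuveibonzeumad/ → hujuveibonzeumat.

hujuveibonzeumat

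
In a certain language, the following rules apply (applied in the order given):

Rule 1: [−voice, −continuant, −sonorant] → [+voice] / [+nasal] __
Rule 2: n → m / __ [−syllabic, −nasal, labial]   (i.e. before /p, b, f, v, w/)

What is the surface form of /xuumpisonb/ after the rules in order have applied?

xuumbisomb

Rule 1 (post-nasal voicing): /p/ is a voiceless stop immediately after the nasal /m/, so it voices to [b]. /xuumpisonb/ → xuumbisonb.
Rule 2 (nasal place assimilation): /n/ precedes the labial consonant /b/, so it assimilates in place to [m]. /xuumbisonb/ → xuumbisomb.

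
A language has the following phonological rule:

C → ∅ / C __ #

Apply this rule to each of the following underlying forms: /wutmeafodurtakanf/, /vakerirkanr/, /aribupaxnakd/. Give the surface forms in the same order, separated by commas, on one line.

/wutmeafodurtakanf/: /f/ is the second consonant of a word-final cluster /nf/, so it deletes. → [wutmeafodurtakan].
/vakerirkanr/: /r/ is the second consonant of a word-final cluster /nr/, so it deletes. → [vakerirkan].
/aribupaxnakd/: /d/ is the second consonant of a word-final cluster /kd/, so it deletes. → [aribupaxnak].

wutmeafodurtakan, vakerirkan, aribupaxnak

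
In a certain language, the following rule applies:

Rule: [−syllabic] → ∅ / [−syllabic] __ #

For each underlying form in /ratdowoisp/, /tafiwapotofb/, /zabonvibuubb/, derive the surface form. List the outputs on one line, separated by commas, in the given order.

/ratdowoisp/: /p/ is the second consonant of a word-final cluster /sp/, so it deletes. → [ratdowois].
/tafiwapotofb/: /b/ is the second consonant of a word-final cluster /fb/, so it deletes. → [tafiwapotof].
/zabonvibuubb/: /b/ is the second consonant of a word-final cluster /bb/, so it deletes. → [zabonvibuub].

ratdowois, tafiwapotof, zabonvibuub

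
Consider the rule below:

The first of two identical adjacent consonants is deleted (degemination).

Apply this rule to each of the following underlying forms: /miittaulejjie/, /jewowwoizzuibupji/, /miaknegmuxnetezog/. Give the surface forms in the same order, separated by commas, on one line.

miitaulejie, jewowoizuibupji, miaknegmuxnetezog

/miittaulejjie/: /tt/ is a geminate; the first /t/ deletes. /jj/ is a geminate; the first /j/ deletes. → [miitaulejie].
/jewowwoizzuibupji/: /ww/ is a geminate; the first /w/ deletes. /zz/ is a geminate; the first /z/ deletes. → [jewowoizuibupji].
/miaknegmuxnetezog/: the rule's environment is not met; surfaces unchanged as [miaknegmuxnetezog].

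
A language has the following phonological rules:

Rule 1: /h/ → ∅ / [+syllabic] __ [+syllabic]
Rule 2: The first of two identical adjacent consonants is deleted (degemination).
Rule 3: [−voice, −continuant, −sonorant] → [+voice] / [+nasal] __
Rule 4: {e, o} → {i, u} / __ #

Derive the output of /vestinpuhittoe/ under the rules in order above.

Rule 1 (intervocalic h-deletion): /h/ occurs between vowels /u/ and /i/, so it deletes. /vestinpuhittoe/ → vestinpuittoe.
Rule 2 (degemination): /tt/ is a geminate; the first /t/ deletes. /vestinpuittoe/ → vestinpuitoe.
Rule 3 (post-nasal voicing): /p/ is a voiceless stop immediately after the nasal /n/, so it voices to [b]. /vestinpuitoe/ → vestinbuitoe.
Rule 4 (final vowel raising): /e/ is a mid vowel in word-final position, so it raises to [i]. /vestinbuitoe/ → vestinbuitoi.

vestinbuitoi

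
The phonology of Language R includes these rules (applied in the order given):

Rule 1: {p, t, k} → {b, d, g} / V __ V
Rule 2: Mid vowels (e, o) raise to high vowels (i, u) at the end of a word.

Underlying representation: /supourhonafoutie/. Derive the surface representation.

Rule 1 (intervocalic voicing): /p/ is a voiceless stop between vowels /u/ and /o/, so it voices to [b]. /t/ is a voiceless stop between vowels /u/ and /i/, so it voices to [d]. /supourhonafoutie/ → subourhonafoudie.
Rule 2 (final vowel raising): /e/ is a mid vowel in word-final position, so it raises to [i]. /subourhonafoudie/ → subourhonafoudii.

subourhonafoudii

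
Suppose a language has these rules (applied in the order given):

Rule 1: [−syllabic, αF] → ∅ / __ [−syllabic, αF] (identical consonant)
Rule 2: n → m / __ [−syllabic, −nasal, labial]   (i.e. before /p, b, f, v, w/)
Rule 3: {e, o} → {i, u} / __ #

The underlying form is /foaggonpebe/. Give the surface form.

Rule 1 (degemination): /gg/ is a geminate; the first /g/ deletes. /foaggonpebe/ → foagonpebe.
Rule 2 (nasal place assimilation): /n/ precedes the labial consonant /p/, so it assimilates in place to [m]. /foagonpebe/ → foagompebe.
Rule 3 (final vowel raising): /e/ is a mid vowel in word-final position, so it raises to [i]. /foagompebe/ → foagompebi.

foagompebi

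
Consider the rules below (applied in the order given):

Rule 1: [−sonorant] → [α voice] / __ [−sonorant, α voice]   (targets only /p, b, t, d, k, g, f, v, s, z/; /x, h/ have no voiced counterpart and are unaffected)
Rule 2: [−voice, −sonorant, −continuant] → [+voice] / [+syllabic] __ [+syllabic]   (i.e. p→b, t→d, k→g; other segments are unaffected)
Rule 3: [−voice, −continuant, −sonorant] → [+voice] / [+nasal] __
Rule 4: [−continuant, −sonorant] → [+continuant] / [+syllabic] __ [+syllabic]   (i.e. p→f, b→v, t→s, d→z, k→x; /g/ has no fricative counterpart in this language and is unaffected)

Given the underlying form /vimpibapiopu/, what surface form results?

vimbivaviovu

Rule 1 (regressive voicing assimilation): no segment meets the environment; /vimpibapiopu/ is unchanged.
Rule 2 (intervocalic voicing): /p/ is a voiceless stop between vowels /a/ and /i/, so it voices to [b]. /p/ is a voiceless stop between vowels /o/ and /u/, so it voices to [b]. /vimpibapiopu/ → vimpibabiobu.
Rule 3 (post-nasal voicing): /p/ is a voiceless stop immediately after the nasal /m/, so it voices to [b]. /vimpibabiobu/ → vimbibabiobu.
Rule 4 (intervocalic spirantization): /b/ is a stop between vowels /i/ and /a/, so it spirantizes to the fricative [v]. /b/ is a stop between vowels /a/ and /i/, so it spirantizes to the fricative [v]. /b/ is a stop between vowels /o/ and /u/, so it spirantizes to the fricative [v]. /vimbibabiobu/ → vimbivaviovu.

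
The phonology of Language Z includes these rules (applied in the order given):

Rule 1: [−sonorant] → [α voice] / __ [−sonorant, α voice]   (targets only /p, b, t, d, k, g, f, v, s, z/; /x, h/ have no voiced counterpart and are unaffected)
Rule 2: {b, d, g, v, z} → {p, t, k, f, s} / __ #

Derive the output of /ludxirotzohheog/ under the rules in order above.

Rule 1 (regressive voicing assimilation): /d/ precedes the voiceless obstruent /x/, so it devoices to [t] by assimilation. /t/ precedes the voiced obstruent /z/, so it voices to [d] by assimilation. /ludxirotzohheog/ → lutxirodzohheog.
Rule 2 (final devoicing): /g/ is a voiced obstruent in word-final position, so it devoices to [k]. /lutxirodzohheog/ → lutxirodzohheok.

lutxirodzohheok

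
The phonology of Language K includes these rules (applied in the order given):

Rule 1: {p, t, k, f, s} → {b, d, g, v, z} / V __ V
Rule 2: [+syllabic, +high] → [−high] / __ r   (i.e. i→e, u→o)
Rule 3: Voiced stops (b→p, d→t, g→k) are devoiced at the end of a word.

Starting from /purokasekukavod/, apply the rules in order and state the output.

Rule 1 (intervocalic voicing): /k/ is a voiceless obstruent between vowels /o/ and /a/, so it voices to [g]. /s/ is a voiceless obstruent between vowels /a/ and /e/, so it voices to [z]. /k/ is a voiceless obstruent between vowels /e/ and /u/, so it voices to [g]. /k/ is a voiceless obstruent between vowels /u/ and /a/, so it voices to [g]. /purokasekukavod/ → purogazegugavod.
Rule 2 (pre-rhotic lowering): /u/ is a high vowel immediately before /r/, so it lowers to [o]. /purogazegugavod/ → porogazegugavod.
Rule 3 (final devoicing): /d/ is a voiced stop in word-final position, so it devoices to [t]. /porogazegugavod/ → porogazegugavot.

porogazegugavot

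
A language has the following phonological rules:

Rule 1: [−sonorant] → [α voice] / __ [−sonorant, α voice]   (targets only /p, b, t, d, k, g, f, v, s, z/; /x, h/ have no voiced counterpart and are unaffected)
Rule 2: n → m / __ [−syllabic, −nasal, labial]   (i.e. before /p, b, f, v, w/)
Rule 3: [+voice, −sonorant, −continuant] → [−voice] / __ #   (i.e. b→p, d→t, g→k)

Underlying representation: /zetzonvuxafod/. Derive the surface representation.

Rule 1 (regressive voicing assimilation): /t/ precedes the voiced obstruent /z/, so it voices to [d] by assimilation. /zetzonvuxafod/ → zedzonvuxafod.
Rule 2 (nasal place assimilation): /n/ precedes the labial consonant /v/, so it assimilates in place to [m]. /zedzonvuxafod/ → zedzomvuxafod.
Rule 3 (final devoicing): /d/ is a voiced stop in word-final position, so it devoices to [t]. /zedzomvuxafod/ → zedzomvuxafot.

zedzomvuxafot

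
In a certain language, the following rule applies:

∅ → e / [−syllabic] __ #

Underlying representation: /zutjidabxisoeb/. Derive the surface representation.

the form ends in the consonant /b/, so [e] is inserted word-finally.
Surface form: [zutjidabxisoebe].

zutjidabxisoebe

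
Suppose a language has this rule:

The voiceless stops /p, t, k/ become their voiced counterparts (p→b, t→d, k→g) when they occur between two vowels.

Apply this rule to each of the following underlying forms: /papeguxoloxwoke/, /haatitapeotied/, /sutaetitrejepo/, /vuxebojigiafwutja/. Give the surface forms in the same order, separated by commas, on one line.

/papeguxoloxwoke/: /p/ is a voiceless stop between vowels /a/ and /e/, so it voices to [b]. /k/ is a voiceless stop between vowels /o/ and /e/, so it voices to [g]. → [pabeguxoloxwoge].
/haatitapeotied/: /t/ is a voiceless stop between vowels /a/ and /i/, so it voices to [d]. /t/ is a voiceless stop between vowels /i/ and /a/, so it voices to [d]. /p/ is a voiceless stop between vowels /a/ and /e/, so it voices to [b]. /t/ is a voiceless stop between vowels /o/ and /i/, so it voices to [d]. → [haadidabeodied].
/sutaetitrejepo/: /t/ is a voiceless stop between vowels /u/ and /a/, so it voices to [d]. /t/ is a voiceless stop between vowels /e/ and /i/, so it voices to [d]. /p/ is a voiceless stop between vowels /e/ and /o/, so it voices to [b]. → [sudaeditrejebo].
/vuxebojigiafwutja/: the rule's environment is not met; surfaces unchanged as [vuxebojigiafwutja].

pabeguxoloxwoge, haadidabeodied, sudaeditrejebo, vuxebojigiafwutja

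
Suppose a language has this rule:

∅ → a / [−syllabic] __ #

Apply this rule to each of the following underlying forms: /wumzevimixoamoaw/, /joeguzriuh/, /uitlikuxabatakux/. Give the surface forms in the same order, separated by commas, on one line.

wumzevimixoamoawa, joeguzriuha, uitlikuxabatakuxa

/wumzevimixoamoaw/: the form ends in the consonant /w/, so [a] is inserted word-finally. → [wumzevimixoamoawa].
/joeguzriuh/: the form ends in the consonant /h/, so [a] is inserted word-finally. → [joeguzriuha].
/uitlikuxabatakux/: the form ends in the consonant /x/, so [a] is inserted word-finally. → [uitlikuxabatakuxa].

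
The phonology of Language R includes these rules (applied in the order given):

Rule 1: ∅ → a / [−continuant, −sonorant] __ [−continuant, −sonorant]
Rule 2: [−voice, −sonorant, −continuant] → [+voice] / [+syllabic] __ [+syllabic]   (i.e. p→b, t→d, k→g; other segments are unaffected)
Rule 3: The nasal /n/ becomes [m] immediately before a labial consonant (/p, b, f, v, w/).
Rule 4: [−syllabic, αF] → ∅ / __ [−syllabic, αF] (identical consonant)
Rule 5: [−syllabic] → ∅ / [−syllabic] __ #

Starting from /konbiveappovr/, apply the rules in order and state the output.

Rule 1 (stop-cluster a-epenthesis): /p/ and /p/ form a stop–stop cluster, so [a] is inserted between them. /konbiveappovr/ → konbiveapapovr.
Rule 2 (intervocalic voicing): /p/ is a voiceless stop between vowels /a/ and /a/, so it voices to [b]. /p/ is a voiceless stop between vowels /a/ and /o/, so it voices to [b]. /konbiveapapovr/ → konbiveababovr.
Rule 3 (nasal place assimilation): /n/ precedes the labial consonant /b/, so it assimilates in place to [m]. /konbiveababovr/ → kombiveababovr.
Rule 4 (degemination): no segment meets the environment; /kombiveababovr/ is unchanged.
Rule 5 (final cluster simplification): /r/ is the second consonant of a word-final cluster /vr/, so it deletes. /kombiveababovr/ → kombiveababov.

kombiveababov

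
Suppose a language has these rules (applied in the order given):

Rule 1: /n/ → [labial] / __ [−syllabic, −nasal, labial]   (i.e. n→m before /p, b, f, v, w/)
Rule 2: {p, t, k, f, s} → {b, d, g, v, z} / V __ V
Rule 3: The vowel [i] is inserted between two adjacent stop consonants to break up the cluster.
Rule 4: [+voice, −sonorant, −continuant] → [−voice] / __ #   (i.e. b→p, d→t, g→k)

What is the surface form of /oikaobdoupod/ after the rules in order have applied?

Rule 1 (nasal place assimilation): no segment meets the environment; /oikaobdoupod/ is unchanged.
Rule 2 (intervocalic voicing): /k/ is a voiceless obstruent between vowels /i/ and /a/, so it voices to [g]. /p/ is a voiceless obstruent between vowels /u/ and /o/, so it voices to [b]. /oikaobdoupod/ → oigaobdoubod.
Rule 3 (stop-cluster i-epenthesis): /b/ and /d/ form a stop–stop cluster, so [i] is inserted between them. /oigaobdoubod/ → oigaobidoubod.
Rule 4 (final devoicing): /d/ is a voiced stop in word-final position, so it devoices to [t]. /oigaobidoubod/ → oigaobidoubot.

oigaobidoubot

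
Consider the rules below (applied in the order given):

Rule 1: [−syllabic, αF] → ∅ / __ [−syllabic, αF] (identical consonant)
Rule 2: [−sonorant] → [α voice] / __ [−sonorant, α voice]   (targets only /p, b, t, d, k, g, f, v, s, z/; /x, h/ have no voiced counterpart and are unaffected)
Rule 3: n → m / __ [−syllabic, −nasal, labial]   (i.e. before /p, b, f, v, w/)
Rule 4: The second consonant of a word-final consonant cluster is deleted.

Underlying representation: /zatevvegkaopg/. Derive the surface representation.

zatevekkaob

Rule 1 (degemination): /vv/ is a geminate; the first /v/ deletes. /zatevvegkaopg/ → zatevegkaopg.
Rule 2 (regressive voicing assimilation): /g/ precedes the voiceless obstruent /k/, so it devoices to [k] by assimilation. /p/ precedes the voiced obstruent /g/, so it voices to [b] by assimilation. /zatevegkaopg/ → zatevekkaobg.
Rule 3 (nasal place assimilation): no segment meets the environment; /zatevekkaobg/ is unchanged.
Rule 4 (final cluster simplification): /g/ is the second consonant of a word-final cluster /bg/, so it deletes. /zatevekkaobg/ → zatevekkaob.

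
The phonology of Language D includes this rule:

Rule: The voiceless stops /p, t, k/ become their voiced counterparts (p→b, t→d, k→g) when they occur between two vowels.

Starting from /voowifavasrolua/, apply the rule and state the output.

No segment of /voowifavasrolua/ meets the structural description of the rule, so the form surfaces unchanged.

voowifavasrolua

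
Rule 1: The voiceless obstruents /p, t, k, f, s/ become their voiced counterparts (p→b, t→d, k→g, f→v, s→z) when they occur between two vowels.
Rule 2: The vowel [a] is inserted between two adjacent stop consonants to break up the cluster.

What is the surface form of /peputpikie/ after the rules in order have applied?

pebutapigie

Rule 1 (intervocalic voicing): /p/ is a voiceless obstruent between vowels /e/ and /u/, so it voices to [b]. /k/ is a voiceless obstruent between vowels /i/ and /i/, so it voices to [g]. /peputpikie/ → pebutpigie.
Rule 2 (stop-cluster a-epenthesis): /t/ and /p/ form a stop–stop cluster, so [a] is inserted between them. /pebutpigie/ → pebutapigie.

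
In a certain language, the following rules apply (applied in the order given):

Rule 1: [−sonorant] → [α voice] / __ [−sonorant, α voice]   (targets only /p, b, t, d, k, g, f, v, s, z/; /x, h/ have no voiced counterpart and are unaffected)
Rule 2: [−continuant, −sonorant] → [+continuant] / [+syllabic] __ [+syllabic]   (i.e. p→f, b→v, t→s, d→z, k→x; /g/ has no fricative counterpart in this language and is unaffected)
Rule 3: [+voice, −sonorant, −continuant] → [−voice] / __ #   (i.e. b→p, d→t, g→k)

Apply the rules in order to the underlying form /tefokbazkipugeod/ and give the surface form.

Rule 1 (regressive voicing assimilation): /k/ precedes the voiced obstruent /b/, so it voices to [g] by assimilation. /z/ precedes the voiceless obstruent /k/, so it devoices to [s] by assimilation. /tefokbazkipugeod/ → tefogbaskipugeod.
Rule 2 (intervocalic spirantization): /p/ is a stop between vowels /i/ and /u/, so it spirantizes to the fricative [f]. /tefogbaskipugeod/ → tefogbaskifugeod.
Rule 3 (final devoicing): /d/ is a voiced stop in word-final position, so it devoices to [t]. /tefogbaskifugeod/ → tefogbaskifugeot.

tefogbaskifugeot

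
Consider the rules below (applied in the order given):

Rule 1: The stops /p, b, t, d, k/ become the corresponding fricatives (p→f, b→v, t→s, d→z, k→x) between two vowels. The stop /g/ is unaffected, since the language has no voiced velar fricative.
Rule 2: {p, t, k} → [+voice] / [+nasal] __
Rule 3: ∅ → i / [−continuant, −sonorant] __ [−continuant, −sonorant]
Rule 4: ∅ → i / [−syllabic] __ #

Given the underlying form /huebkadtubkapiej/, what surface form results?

huebikaditubikafieji

Rule 1 (intervocalic spirantization): /p/ is a stop between vowels /a/ and /i/, so it spirantizes to the fricative [f]. /huebkadtubkapiej/ → huebkadtubkafiej.
Rule 2 (post-nasal voicing): no segment meets the environment; /huebkadtubkafiej/ is unchanged.
Rule 3 (stop-cluster i-epenthesis): /b/ and /k/ form a stop–stop cluster, so [i] is inserted between them. /d/ and /t/ form a stop–stop cluster, so [i] is inserted between them. /b/ and /k/ form a stop–stop cluster, so [i] is inserted between them. /huebkadtubkafiej/ → huebikaditubikafiej.
Rule 4 (final i-epenthesis): the form ends in the consonant /j/, so [i] is inserted word-finally. /huebikaditubikafiej/ → huebikaditubikafieji.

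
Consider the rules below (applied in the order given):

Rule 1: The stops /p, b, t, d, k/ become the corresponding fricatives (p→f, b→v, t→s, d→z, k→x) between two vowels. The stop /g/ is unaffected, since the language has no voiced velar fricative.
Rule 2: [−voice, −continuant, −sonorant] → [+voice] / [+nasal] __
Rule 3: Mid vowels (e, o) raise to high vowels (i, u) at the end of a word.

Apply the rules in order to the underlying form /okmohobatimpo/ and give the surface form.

okmohovasimbu

Rule 1 (intervocalic spirantization): /b/ is a stop between vowels /o/ and /a/, so it spirantizes to the fricative [v]. /t/ is a stop between vowels /a/ and /i/, so it spirantizes to the fricative [s]. /okmohobatimpo/ → okmohovasimpo.
Rule 2 (post-nasal voicing): /p/ is a voiceless stop immediately after the nasal /m/, so it voices to [b]. /okmohovasimpo/ → okmohovasimbo.
Rule 3 (final vowel raising): /o/ is a mid vowel in word-final position, so it raises to [u]. /okmohovasimbo/ → okmohovasimbu.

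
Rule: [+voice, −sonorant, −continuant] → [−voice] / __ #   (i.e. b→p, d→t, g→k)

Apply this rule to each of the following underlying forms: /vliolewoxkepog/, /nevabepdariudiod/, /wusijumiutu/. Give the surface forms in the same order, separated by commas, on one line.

/vliolewoxkepog/: /g/ is a voiced stop in word-final position, so it devoices to [k]. → [vliolewoxkepok].
/nevabepdariudiod/: /d/ is a voiced stop in word-final position, so it devoices to [t]. → [nevabepdariudiot].
/wusijumiutu/: the rule's environment is not met; surfaces unchanged as [wusijumiutu].

vliolewoxkepok, nevabepdariudiot, wusijumiutu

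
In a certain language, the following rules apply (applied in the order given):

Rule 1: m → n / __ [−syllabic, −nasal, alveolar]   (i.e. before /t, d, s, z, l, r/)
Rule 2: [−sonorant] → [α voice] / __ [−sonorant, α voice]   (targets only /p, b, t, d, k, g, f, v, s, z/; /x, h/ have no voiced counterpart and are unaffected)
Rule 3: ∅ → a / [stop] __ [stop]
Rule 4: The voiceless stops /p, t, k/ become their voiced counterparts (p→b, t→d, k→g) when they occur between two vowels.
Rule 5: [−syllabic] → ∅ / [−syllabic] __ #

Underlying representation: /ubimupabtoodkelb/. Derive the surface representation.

ubimubabadoodagel

Rule 1 (nasal place assimilation): no segment meets the environment; /ubimupabtoodkelb/ is unchanged.
Rule 2 (regressive voicing assimilation): /b/ precedes the voiceless obstruent /t/, so it devoices to [p] by assimilation. /d/ precedes the voiceless obstruent /k/, so it devoices to [t] by assimilation. /ubimupabtoodkelb/ → ubimupaptootkelb.
Rule 3 (stop-cluster a-epenthesis): /p/ and /t/ form a stop–stop cluster, so [a] is inserted between them. /t/ and /k/ form a stop–stop cluster, so [a] is inserted between them. /ubimupaptootkelb/ → ubimupapatootakelb.
Rule 4 (intervocalic voicing): /p/ is a voiceless stop between vowels /u/ and /a/, so it voices to [b]. /p/ is a voiceless stop between vowels /a/ and /a/, so it voices to [b]. /t/ is a voiceless stop between vowels /a/ and /o/, so it voices to [d]. /t/ is a voiceless stop between vowels /o/ and /a/, so it voices to [d]. /k/ is a voiceless stop between vowels /a/ and /e/, so it voices to [g]. /ubimupapatootakelb/ → ubimubabadoodagelb.
Rule 5 (final cluster simplification): /b/ is the second consonant of a word-final cluster /lb/, so it deletes. /ubimubabadoodagelb/ → ubimubabadoodagel.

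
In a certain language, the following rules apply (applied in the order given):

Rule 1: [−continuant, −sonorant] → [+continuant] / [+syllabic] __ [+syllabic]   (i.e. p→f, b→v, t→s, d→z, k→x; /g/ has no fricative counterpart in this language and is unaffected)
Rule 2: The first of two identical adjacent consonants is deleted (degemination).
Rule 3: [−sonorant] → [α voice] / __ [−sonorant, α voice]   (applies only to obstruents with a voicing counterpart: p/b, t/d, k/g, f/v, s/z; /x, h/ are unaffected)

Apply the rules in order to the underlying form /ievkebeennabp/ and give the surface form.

Rule 1 (intervocalic spirantization): /b/ is a stop between vowels /e/ and /e/, so it spirantizes to the fricative [v]. /ievkebeennabp/ → ievkeveennabp.
Rule 2 (degemination): /nn/ is a geminate; the first /n/ deletes. /ievkeveennabp/ → ievkeveenabp.
Rule 3 (regressive voicing assimilation): /v/ precedes the voiceless obstruent /k/, so it devoices to [f] by assimilation. /b/ precedes the voiceless obstruent /p/, so it devoices to [p] by assimilation. /ievkeveenabp/ → iefkeveenapp.

iefkeveenapp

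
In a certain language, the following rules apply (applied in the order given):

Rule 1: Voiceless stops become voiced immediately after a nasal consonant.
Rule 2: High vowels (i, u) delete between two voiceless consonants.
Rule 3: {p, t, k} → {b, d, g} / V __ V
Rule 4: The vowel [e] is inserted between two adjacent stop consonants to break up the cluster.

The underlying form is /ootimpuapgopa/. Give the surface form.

oodimbuapegoba

Rule 1 (post-nasal voicing): /p/ is a voiceless stop immediately after the nasal /m/, so it voices to [b]. /ootimpuapgopa/ → ootimbuapgopa.
Rule 2 (high vowel syncope): no segment meets the environment; /ootimbuapgopa/ is unchanged.
Rule 3 (intervocalic voicing): /t/ is a voiceless stop between vowels /o/ and /i/, so it voices to [d]. /p/ is a voiceless stop between vowels /o/ and /a/, so it voices to [b]. /ootimbuapgopa/ → oodimbuapgoba.
Rule 4 (stop-cluster e-epenthesis): /p/ and /g/ form a stop–stop cluster, so [e] is inserted between them. /oodimbuapgoba/ → oodimbuapegoba.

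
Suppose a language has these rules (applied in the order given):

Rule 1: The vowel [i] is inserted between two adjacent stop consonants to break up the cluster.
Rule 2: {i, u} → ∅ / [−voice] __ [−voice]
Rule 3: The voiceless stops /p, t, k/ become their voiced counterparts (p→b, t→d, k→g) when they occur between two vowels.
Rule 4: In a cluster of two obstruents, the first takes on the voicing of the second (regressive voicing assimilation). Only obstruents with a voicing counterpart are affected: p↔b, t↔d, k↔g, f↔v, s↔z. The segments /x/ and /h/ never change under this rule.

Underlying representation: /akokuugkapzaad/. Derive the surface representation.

agoguugigabzaad

Rule 1 (stop-cluster i-epenthesis): /g/ and /k/ form a stop–stop cluster, so [i] is inserted between them. /akokuugkapzaad/ → akokuugikapzaad.
Rule 2 (high vowel syncope): no segment meets the environment; /akokuugikapzaad/ is unchanged.
Rule 3 (intervocalic voicing): /k/ is a voiceless stop between vowels /a/ and /o/, so it voices to [g]. /k/ is a voiceless stop between vowels /o/ and /u/, so it voices to [g]. /k/ is a voiceless stop between vowels /i/ and /a/, so it voices to [g]. /akokuugikapzaad/ → agoguugigapzaad.
Rule 4 (regressive voicing assimilation): /p/ precedes the voiced obstruent /z/, so it voices to [b] by assimilation. /agoguugigapzaad/ → agoguugigabzaad.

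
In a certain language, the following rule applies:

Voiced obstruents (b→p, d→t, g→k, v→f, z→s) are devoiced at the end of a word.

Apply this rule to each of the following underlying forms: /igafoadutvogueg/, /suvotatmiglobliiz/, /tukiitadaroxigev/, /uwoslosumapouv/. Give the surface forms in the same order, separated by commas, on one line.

igafoadutvoguek, suvotatmiglobliis, tukiitadaroxigef, uwoslosumapouf

/igafoadutvogueg/: /g/ is a voiced obstruent in word-final position, so it devoices to [k]. → [igafoadutvoguek].
/suvotatmiglobliiz/: /z/ is a voiced obstruent in word-final position, so it devoices to [s]. → [suvotatmiglobliis].
/tukiitadaroxigev/: /v/ is a voiced obstruent in word-final position, so it devoices to [f]. → [tukiitadaroxigef].
/uwoslosumapouv/: /v/ is a voiced obstruent in word-final position, so it devoices to [f]. → [uwoslosumapouf].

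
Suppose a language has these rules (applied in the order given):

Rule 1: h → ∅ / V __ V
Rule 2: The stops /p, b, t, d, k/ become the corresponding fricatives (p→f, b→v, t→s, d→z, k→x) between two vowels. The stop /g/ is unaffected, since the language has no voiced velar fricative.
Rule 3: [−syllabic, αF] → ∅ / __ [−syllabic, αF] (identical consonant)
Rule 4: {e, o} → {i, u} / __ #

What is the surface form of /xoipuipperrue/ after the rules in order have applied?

Rule 1 (intervocalic h-deletion): no segment meets the environment; /xoipuipperrue/ is unchanged.
Rule 2 (intervocalic spirantization): /p/ is a stop between vowels /i/ and /u/, so it spirantizes to the fricative [f]. /xoipuipperrue/ → xoifuipperrue.
Rule 3 (degemination): /pp/ is a geminate; the first /p/ deletes. /rr/ is a geminate; the first /r/ deletes. /xoifuipperrue/ → xoifuiperue.
Rule 4 (final vowel raising): /e/ is a mid vowel in word-final position, so it raises to [i]. /xoifuiperue/ → xoifuiperui.

xoifuiperui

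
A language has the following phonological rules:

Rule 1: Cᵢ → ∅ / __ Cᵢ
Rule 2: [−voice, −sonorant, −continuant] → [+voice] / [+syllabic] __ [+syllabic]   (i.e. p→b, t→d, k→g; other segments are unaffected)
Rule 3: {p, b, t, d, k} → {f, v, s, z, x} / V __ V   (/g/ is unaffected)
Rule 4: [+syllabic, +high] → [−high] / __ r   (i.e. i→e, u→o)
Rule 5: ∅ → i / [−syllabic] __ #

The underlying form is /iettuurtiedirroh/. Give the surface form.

Rule 1 (degemination): /tt/ is a geminate; the first /t/ deletes. /rr/ is a geminate; the first /r/ deletes. /iettuurtiedirroh/ → ietuurtiediroh.
Rule 2 (intervocalic voicing): /t/ is a voiceless stop between vowels /e/ and /u/, so it voices to [d]. /ietuurtiediroh/ → ieduurtiediroh.
Rule 3 (intervocalic spirantization): /d/ is a stop between vowels /e/ and /u/, so it spirantizes to the fricative [z]. /d/ is a stop between vowels /e/ and /i/, so it spirantizes to the fricative [z]. /ieduurtiediroh/ → iezuurtieziroh.
Rule 4 (pre-rhotic lowering): /u/ is a high vowel immediately before /r/, so it lowers to [o]. /i/ is a high vowel immediately before /r/, so it lowers to [e]. /iezuurtieziroh/ → iezuortiezeroh.
Rule 5 (final i-epenthesis): the form ends in the consonant /h/, so [i] is inserted word-finally. /iezuortiezeroh/ → iezuortiezerohi.

iezuortiezerohi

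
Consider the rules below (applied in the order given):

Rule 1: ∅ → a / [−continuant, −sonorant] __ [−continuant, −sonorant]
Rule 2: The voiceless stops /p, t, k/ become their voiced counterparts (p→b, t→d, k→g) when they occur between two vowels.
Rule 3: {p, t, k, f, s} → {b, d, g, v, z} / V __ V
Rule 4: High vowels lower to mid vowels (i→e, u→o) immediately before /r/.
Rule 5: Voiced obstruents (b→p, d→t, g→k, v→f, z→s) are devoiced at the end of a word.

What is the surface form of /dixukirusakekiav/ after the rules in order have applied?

dixugeruzagegiaf

Rule 1 (stop-cluster a-epenthesis): no segment meets the environment; /dixukirusakekiav/ is unchanged.
Rule 2 (intervocalic voicing): /k/ is a voiceless stop between vowels /u/ and /i/, so it voices to [g]. /k/ is a voiceless stop between vowels /a/ and /e/, so it voices to [g]. /k/ is a voiceless stop between vowels /e/ and /i/, so it voices to [g]. /dixukirusakekiav/ → dixugirusagegiav.
Rule 3 (intervocalic voicing): /s/ is a voiceless obstruent between vowels /u/ and /a/, so it voices to [z]. /dixugirusagegiav/ → dixugiruzagegiav.
Rule 4 (pre-rhotic lowering): /i/ is a high vowel immediately before /r/, so it lowers to [e]. /dixugiruzagegiav/ → dixugeruzagegiav.
Rule 5 (final devoicing): /v/ is a voiced obstruent in word-final position, so it devoices to [f]. /dixugeruzagegiav/ → dixugeruzagegiaf.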